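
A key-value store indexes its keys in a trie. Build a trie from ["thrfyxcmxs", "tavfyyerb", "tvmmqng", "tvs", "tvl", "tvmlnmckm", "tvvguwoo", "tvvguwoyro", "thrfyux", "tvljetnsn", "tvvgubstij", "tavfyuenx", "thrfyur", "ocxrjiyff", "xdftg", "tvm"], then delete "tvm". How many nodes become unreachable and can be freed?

0

Walk "tvm" from the leaf back toward the root, removing each node that no remaining word uses.
Every node on "tvm" is still needed (e.g. by "tvmmqng"), so nothing is freed.
Nodes removed: 0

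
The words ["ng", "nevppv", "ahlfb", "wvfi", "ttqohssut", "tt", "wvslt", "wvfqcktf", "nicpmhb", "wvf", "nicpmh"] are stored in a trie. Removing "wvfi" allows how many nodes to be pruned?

A node on "wvfi"'s path can go only if nothing else ends at it or branches off below it.
The suffix "i" (1 node) is used only by "wvfi"; the node for "wvf" still has the child "q", so pruning stops there.
Nodes removed: 1

1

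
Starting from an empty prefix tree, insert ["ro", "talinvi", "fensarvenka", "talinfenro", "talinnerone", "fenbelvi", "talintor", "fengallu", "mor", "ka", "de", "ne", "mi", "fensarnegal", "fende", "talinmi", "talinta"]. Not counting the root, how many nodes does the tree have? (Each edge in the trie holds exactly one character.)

64

Insert word by word; a character creates a node only if that edge doesn't already exist:
  "ro" → 2 new (r, o)
  "talinvi" → 7 new (t, a, l, i, n, v, i)
  "fensarvenka" → 11 new (f, e, n, s, a, r, v, e, n, k, a)
  "talinfenro" → prefix "talin" already present; 5 new (f, e, n, r, o)
  "talinnerone" → prefix "talin" already present; 6 new (n, e, r, o, n, e)
  "fenbelvi" → prefix "fen" already present; 5 new (b, e, l, v, i)
  "talintor" → prefix "talin" already present; 3 new (t, o, r)
  "fengallu" → prefix "fen" already present; 5 new (g, a, l, l, u)
  "mor" → 3 new (m, o, r)
  "ka" → 2 new (k, a)
  "de" → 2 new (d, e)
  "ne" → 2 new (n, e)
  "mi" → prefix "m" already present; 1 new (i)
  "fensarnegal" → prefix "fensar" already present; 5 new (n, e, g, a, l)
  "fende" → prefix "fen" already present; 2 new (d, e)
  "talinmi" → prefix "talin" already present; 2 new (m, i)
  "talinta" → prefix "talint" already present; 1 new (a)
Total nodes = 2 + 7 + 11 + 5 + 6 + 5 + 3 + 5 + 3 + 2 + 2 + 2 + 1 + 5 + 2 + 2 + 1 = 64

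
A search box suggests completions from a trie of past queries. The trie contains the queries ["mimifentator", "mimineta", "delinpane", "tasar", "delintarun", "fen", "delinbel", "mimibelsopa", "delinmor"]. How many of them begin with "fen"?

Walk to "fen"; the words in its subtree are exactly those with that prefix.
Matches: "fen"
Count: 1

1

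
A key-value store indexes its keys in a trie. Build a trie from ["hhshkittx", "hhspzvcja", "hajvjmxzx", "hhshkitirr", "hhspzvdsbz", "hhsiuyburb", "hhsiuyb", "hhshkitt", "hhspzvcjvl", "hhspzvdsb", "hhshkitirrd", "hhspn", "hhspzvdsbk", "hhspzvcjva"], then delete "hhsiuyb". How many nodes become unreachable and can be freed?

0

A node on "hhsiuyb"'s path can go only if nothing else ends at it or branches off below it.
Every node on "hhsiuyb" is still needed (e.g. by "hhsiuyburb"), so nothing is freed.
Nodes removed: 0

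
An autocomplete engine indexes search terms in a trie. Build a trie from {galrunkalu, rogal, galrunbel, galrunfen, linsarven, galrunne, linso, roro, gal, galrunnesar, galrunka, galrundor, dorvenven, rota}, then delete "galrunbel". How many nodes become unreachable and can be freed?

3

After clearing the end-marker at "galrunbel", prune upward until reaching a node still needed by another word.
The suffix "bel" (3 nodes) is used only by "galrunbel"; the node for "galrun" still has the child "k", so pruning stops there.
Nodes removed: 3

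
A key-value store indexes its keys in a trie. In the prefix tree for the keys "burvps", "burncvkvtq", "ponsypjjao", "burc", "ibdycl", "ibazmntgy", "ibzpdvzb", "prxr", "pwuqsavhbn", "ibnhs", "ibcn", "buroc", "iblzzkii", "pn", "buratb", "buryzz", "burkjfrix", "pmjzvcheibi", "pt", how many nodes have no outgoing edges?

Leaves are exactly the stored words that no other stored word extends.
Those words: "buratb", "burc", "burkjfrix", "burncvkvtq", "buroc", "burvps", "buryzz", "ibazmntgy", "ibcn", "ibdycl", "iblzzkii", "ibnhs", "ibzpdvzb", "pmjzvcheibi", "pn", "ponsypjjao", "prxr", "pt", "pwuqsavhbn"
Leaf count: 19

19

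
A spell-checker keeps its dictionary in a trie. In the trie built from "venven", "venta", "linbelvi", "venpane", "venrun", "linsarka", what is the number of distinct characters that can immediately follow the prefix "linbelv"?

The children of the "linbelv" node are the distinct next characters among strings starting with "linbelv".
Distinct next characters after "linbelv": i.
That node has 1 child edge.

1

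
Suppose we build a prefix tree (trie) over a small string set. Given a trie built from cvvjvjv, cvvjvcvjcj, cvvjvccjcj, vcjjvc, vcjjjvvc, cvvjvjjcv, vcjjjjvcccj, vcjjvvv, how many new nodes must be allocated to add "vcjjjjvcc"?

Every character of "vcjjjjvcc" already lies on an existing path (it is a prefix of some stored word).
No new nodes are needed: 0.

0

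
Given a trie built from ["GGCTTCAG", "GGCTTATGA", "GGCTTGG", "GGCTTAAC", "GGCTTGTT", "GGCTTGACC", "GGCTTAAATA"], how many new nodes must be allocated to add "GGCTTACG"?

Walking "GGCTTACG" from the root, the first 6 characters ("GGCTTA") follow existing edges; "C" is the first miss.
Each of the 2 remaining characters creates one node.

2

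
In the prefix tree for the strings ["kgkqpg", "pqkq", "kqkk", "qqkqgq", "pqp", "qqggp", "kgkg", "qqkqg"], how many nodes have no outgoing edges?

A leaf is a node with no children — equivalently, the end of a word that is not a proper prefix of any other stored word.
Those words: "kgkg", "kgkqpg", "kqkk", "pqkq", "pqp", "qqggp", "qqkqgq"
Leaf count: 7

7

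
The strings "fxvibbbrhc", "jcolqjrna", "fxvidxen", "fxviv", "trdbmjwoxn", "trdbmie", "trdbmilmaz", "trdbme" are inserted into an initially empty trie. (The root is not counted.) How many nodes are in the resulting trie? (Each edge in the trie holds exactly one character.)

41

Trace insertions, counting only characters that open a new branch:
  "fxvibbbrhc" → 10 new (f, x, v, i, b, b, b, r, h, c)
  "jcolqjrna" → 9 new (j, c, o, l, q, j, r, n, a)
  "fxvidxen" → prefix "fxvi" already present; 4 new (d, x, e, n)
  "fxviv" → prefix "fxvi" already present; 1 new (v)
  "trdbmjwoxn" → 10 new (t, r, d, b, m, j, w, o, x, n)
  "trdbmie" → prefix "trdbm" already present; 2 new (i, e)
  "trdbmilmaz" → prefix "trdbmi" already present; 4 new (l, m, a, z)
  "trdbme" → prefix "trdbm" already present; 1 new (e)
Total nodes = 10 + 9 + 4 + 1 + 10 + 2 + 4 + 1 = 41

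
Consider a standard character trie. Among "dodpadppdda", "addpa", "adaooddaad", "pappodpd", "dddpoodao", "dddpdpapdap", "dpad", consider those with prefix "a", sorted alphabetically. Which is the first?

adaooddaad

DFS of the "a" subtree visits, in order: "adaooddaad", "addpa"
Position 1: adaooddaad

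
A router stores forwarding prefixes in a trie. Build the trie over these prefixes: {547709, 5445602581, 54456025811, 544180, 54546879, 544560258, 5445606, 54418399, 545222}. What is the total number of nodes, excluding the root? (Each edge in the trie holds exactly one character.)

Count nodes per top-level branch (shared prefixes stored once):
  '5'-branch (544180, 54418399, 544560258, 5445602581, 54456025811, 5445606, 545222, 54546879, 547709): 31 nodes
Sum: 31

31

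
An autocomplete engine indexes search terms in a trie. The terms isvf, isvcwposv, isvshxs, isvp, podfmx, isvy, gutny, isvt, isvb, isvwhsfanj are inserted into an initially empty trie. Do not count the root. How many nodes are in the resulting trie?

Trie structure (* marks end of a word):
(root)
├─ g
│  └─ u
│     └─ t
│        └─ n
│           └─ y *
├─ i
│  └─ s
│     └─ v
│        ├─ b *
│        ├─ c
│        │  └─ w
│        │     └─ p
│        │        └─ o
│        │           └─ s
│        │              └─ v *
│        ├─ f *
│        ├─ p *
│        ├─ s
│        │  └─ h
│        │     └─ x
│        │        └─ s *
│        ├─ t *
│        ├─ w
│        │  └─ h
│        │     └─ s
│        │        └─ f
│        │           └─ a
│        │              └─ n
│        │                 └─ j *
│        └─ y *
└─ p
   └─ o
      └─ d
         └─ f
            └─ m
               └─ x *
Counting every labelled node above: 36.

36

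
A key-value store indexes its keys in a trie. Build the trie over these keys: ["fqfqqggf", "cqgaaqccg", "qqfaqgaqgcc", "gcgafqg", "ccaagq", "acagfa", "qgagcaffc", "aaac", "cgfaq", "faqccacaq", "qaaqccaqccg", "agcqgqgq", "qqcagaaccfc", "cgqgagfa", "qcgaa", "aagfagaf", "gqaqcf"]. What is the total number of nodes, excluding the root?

116

Trace insertions, counting only characters that open a new branch:
  "fqfqqggf" → 8 new (f, q, f, q, q, g, g, f)
  "cqgaaqccg" → 9 new (c, q, g, a, a, q, c, c, g)
  "qqfaqgaqgcc" → 11 new (q, q, f, a, q, g, a, q, g, c, c)
  "gcgafqg" → 7 new (g, c, g, a, f, q, g)
  "ccaagq" → prefix "c" already present; 5 new (c, a, a, g, q)
  "acagfa" → 6 new (a, c, a, g, f, a)
  "qgagcaffc" → prefix "q" already present; 8 new (g, a, g, c, a, f, f, c)
  "aaac" → prefix "a" already present; 3 new (a, a, c)
  "cgfaq" → prefix "c" already present; 4 new (g, f, a, q)
  "faqccacaq" → prefix "f" already present; 8 new (a, q, c, c, a, c, a, q)
  "qaaqccaqccg" → prefix "q" already present; 10 new (a, a, q, c, c, a, q, c, c, g)
  "agcqgqgq" → prefix "a" already present; 7 new (g, c, q, g, q, g, q)
  "qqcagaaccfc" → prefix "qq" already present; 9 new (c, a, g, a, a, c, c, f, c)
  "cgqgagfa" → prefix "cg" already present; 6 new (q, g, a, g, f, a)
  "qcgaa" → prefix "q" already present; 4 new (c, g, a, a)
  "aagfagaf" → prefix "aa" already present; 6 new (g, f, a, g, a, f)
  "gqaqcf" → prefix "g" already present; 5 new (q, a, q, c, f)
Total nodes = 8 + 9 + 11 + 7 + 5 + 6 + 8 + 3 + 4 + 8 + 10 + 7 + 9 + 6 + 4 + 6 + 5 = 116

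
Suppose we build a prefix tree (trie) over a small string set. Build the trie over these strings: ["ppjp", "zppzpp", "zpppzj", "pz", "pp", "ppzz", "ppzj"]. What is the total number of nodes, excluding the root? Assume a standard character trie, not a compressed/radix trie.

For each word, the new-node count is its length minus the longest prefix already in the trie:
  "ppjp" → 4 new (p, p, j, p)
  "zppzpp" → 6 new (z, p, p, z, p, p)
  "zpppzj" → prefix "zpp" already present; 3 new (p, z, j)
  "pz" → prefix "p" already present; 1 new (z)
  "pp" → prefix "pp" already present; 0 new (none)
  "ppzz" → prefix "pp" already present; 2 new (z, z)
  "ppzj" → prefix "ppz" already present; 1 new (j)
Total nodes = 4 + 6 + 3 + 1 + 0 + 2 + 1 = 17

17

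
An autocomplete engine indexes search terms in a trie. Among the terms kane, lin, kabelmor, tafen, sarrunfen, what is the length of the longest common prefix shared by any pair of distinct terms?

The deepest shared node is where two words last agree before diverging.
e.g. "kabelmor" and "kane" share the prefix "ka" of length 2; no pair shares a longer one.
Longest shared-prefix length: 2

2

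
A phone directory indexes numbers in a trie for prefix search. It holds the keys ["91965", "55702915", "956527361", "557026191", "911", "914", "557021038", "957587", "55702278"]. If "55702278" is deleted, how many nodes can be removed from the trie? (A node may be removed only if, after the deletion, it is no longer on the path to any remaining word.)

After clearing the end-marker at "55702278", prune upward until reaching a node still needed by another word.
The suffix "278" (3 nodes) is used only by "55702278"; the node for "55702" still has the child "9", so pruning stops there.
Nodes removed: 3

3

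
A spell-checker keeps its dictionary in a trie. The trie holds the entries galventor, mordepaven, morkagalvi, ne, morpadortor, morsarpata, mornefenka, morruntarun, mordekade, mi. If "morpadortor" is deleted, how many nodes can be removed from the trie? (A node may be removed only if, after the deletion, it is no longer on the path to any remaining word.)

8

A node on "morpadortor"'s path can go only if nothing else ends at it or branches off below it.
The suffix "padortor" (8 nodes) is used only by "morpadortor"; the node for "mor" still has the child "d", so pruning stops there.
Nodes removed: 8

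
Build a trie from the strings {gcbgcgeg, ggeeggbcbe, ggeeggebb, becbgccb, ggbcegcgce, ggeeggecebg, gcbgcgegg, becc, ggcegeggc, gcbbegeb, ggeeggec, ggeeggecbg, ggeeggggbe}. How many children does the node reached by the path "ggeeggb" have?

1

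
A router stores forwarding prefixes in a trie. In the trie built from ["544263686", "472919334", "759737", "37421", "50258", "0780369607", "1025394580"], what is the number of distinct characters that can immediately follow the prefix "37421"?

Walk "37421" from the root, arriving at one node.
No stored string extends past "37421".
That node has 0 child edges.

0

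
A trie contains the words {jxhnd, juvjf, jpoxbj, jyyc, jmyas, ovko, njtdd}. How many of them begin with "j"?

Traverse to the node for "j", then collect every word in that subtree.
Words under "j": jmyas, jpoxbj, juvjf, jxhnd, jyyc
Count: 5

5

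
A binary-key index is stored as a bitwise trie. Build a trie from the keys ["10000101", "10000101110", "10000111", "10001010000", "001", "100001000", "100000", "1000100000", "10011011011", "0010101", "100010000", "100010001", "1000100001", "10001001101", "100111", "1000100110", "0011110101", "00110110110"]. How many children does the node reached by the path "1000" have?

Walk "1000" from the root, arriving at one node.
Characters that immediately follow "1000" among the stored strings: {0, 1}.
That node has 2 child edges.

2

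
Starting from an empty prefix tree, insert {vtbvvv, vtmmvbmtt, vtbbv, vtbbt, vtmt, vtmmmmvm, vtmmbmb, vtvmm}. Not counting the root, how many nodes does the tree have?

27

Trie structure (* marks end of a word):
(root)
└─ v
   └─ t
      ├─ b
      │  ├─ b
      │  │  ├─ t *
      │  │  └─ v *
      │  └─ v
      │     └─ v
      │        └─ v *
      ├─ m
      │  ├─ m
      │  │  ├─ b
      │  │  │  └─ m
      │  │  │     └─ b *
      │  │  ├─ m
      │  │  │  └─ m
      │  │  │     └─ v
      │  │  │        └─ m *
      │  │  └─ v
      │  │     └─ b
      │  │        └─ m
      │  │           └─ t
      │  │              └─ t *
      │  └─ t *
      └─ v
         └─ m
            └─ m *
Counting every labelled node above: 27.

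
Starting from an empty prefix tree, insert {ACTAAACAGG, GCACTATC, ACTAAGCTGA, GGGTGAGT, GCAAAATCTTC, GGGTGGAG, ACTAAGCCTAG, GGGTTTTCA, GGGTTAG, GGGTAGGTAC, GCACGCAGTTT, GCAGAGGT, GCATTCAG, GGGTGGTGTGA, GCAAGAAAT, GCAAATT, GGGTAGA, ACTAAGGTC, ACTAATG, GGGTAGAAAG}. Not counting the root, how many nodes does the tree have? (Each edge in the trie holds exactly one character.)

Insert word by word; a character creates a node only if that edge doesn't already exist:
  "ACTAAACAGG" → 10 new (A, C, T, A, A, A, C, A, G, G)
  "GCACTATC" → 8 new (G, C, A, C, T, A, T, C)
  "ACTAAGCTGA" → prefix "ACTAA" already present; 5 new (G, C, T, G, A)
  "GGGTGAGT" → prefix "G" already present; 7 new (G, G, T, G, A, G, T)
  "GCAAAATCTTC" → prefix "GCA" already present; 8 new (A, A, A, T, C, T, T, C)
  "GGGTGGAG" → prefix "GGGTG" already present; 3 new (G, A, G)
  "ACTAAGCCTAG" → prefix "ACTAAGC" already present; 4 new (C, T, A, G)
  "GGGTTTTCA" → prefix "GGGT" already present; 5 new (T, T, T, C, A)
  "GGGTTAG" → prefix "GGGTT" already present; 2 new (A, G)
  "GGGTAGGTAC" → prefix "GGGT" already present; 6 new (A, G, G, T, A, C)
  "GCACGCAGTTT" → prefix "GCAC" already present; 7 new (G, C, A, G, T, T, T)
  "GCAGAGGT" → prefix "GCA" already present; 5 new (G, A, G, G, T)
  "GCATTCAG" → prefix "GCA" already present; 5 new (T, T, C, A, G)
  "GGGTGGTGTGA" → prefix "GGGTGG" already present; 5 new (T, G, T, G, A)
  "GCAAGAAAT" → prefix "GCAA" already present; 5 new (G, A, A, A, T)
  "GCAAATT" → prefix "GCAAA" already present; 2 new (T, T)
  "GGGTAGA" → prefix "GGGTAG" already present; 1 new (A)
  "ACTAAGGTC" → prefix "ACTAAG" already present; 3 new (G, T, C)
  "ACTAATG" → prefix "ACTAA" already present; 2 new (T, G)
  "GGGTAGAAAG" → prefix "GGGTAGA" already present; 3 new (A, A, G)
Total nodes = 10 + 8 + 5 + 7 + 8 + 3 + 4 + 5 + 2 + 6 + 7 + 5 + 5 + 5 + 5 + 2 + 1 + 3 + 2 + 3 = 96

96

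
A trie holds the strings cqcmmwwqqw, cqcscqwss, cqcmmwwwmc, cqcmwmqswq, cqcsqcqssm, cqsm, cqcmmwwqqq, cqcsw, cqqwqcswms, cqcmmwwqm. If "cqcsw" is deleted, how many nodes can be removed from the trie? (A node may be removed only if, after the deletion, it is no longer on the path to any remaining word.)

A node on "cqcsw"'s path can go only if nothing else ends at it or branches off below it.
The suffix "w" (1 node) is used only by "cqcsw"; the node for "cqcs" still has the child "c", so pruning stops there.
Nodes removed: 1

1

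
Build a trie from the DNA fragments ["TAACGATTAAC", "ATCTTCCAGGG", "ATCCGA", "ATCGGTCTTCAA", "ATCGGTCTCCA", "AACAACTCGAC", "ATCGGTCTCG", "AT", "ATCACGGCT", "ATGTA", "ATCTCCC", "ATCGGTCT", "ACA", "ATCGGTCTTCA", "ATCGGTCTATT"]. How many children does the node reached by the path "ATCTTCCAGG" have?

Walk "ATCTTCCAGG" from the root, arriving at one node.
Distinct next characters after "ATCTTCCAGG": G.
That node has 1 child edge.

1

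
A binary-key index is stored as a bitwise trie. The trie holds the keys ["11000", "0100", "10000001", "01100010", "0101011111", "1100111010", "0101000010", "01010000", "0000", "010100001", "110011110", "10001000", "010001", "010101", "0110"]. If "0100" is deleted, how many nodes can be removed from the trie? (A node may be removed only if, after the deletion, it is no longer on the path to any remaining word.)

0

After clearing the end-marker at "0100", prune upward until reaching a node still needed by another word.
Every node on "0100" is still needed (e.g. by "010001"), so nothing is freed.
Nodes removed: 0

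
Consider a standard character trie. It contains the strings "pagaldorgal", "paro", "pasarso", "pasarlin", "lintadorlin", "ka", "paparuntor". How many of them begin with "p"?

Walk to "p"; the words in its subtree are exactly those with that prefix.
Words under "p": pagaldorgal, paparuntor, paro, pasarlin, pasarso
Count: 5

5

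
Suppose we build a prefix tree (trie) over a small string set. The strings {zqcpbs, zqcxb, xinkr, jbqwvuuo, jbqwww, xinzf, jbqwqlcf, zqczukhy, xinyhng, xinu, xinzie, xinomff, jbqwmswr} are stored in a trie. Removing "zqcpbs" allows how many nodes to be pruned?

A node on "zqcpbs"'s path can go only if nothing else ends at it or branches off below it.
The suffix "pbs" (3 nodes) is used only by "zqcpbs"; the node for "zqc" still has the child "x", so pruning stops there.
Nodes removed: 3

3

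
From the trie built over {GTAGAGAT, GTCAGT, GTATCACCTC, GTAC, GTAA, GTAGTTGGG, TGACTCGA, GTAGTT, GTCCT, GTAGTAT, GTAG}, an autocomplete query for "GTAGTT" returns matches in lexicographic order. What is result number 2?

Words with prefix "GTAGTT", in lexicographic order: "GTAGTT", "GTAGTTGGG"
The 2nd is GTAGTTGGG.

GTAGTTGGG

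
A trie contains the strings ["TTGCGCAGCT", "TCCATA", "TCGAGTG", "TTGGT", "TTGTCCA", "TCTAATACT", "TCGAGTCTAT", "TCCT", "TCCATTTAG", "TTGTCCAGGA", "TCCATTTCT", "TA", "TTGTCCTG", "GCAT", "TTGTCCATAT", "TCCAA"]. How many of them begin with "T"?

15

Traverse to the node for "T", then collect every word in that subtree.
Matches: "TA", "TCCAA", "TCCATA", "TCCATTTAG", "TCCATTTCT", "TCCT", "TCGAGTCTAT", "TCGAGTG", "TCTAATACT", "TTGCGCAGCT", "TTGGT", "TTGTCCA", "TTGTCCAGGA", "TTGTCCATAT", "TTGTCCTG"
Count: 15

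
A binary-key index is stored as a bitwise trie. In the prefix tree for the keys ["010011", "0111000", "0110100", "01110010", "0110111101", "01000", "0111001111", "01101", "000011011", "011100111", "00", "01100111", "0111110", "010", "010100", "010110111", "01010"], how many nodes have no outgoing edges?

12

A leaf is a node with no children — equivalently, the end of a word that is not a proper prefix of any other stored word.
Those words: "000011011", "01000", "010011", "010100", "010110111", "01100111", "0110100", "0110111101", "0111000", "01110010", "0111001111", "0111110"
Leaf count: 12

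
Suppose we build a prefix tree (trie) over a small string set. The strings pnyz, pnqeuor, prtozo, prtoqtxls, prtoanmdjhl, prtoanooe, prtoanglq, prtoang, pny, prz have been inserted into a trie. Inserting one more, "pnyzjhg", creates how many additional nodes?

"pnyz" is already a path in the trie; the remaining "jhg" must be added.
Each of the 3 remaining characters creates one node.

3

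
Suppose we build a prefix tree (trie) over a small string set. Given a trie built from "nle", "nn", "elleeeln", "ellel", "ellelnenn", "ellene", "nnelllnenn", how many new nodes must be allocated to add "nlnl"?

The longest prefix of "nlnl" already in the trie is "nl" (length 2).
New nodes needed: |"nlnl"| − 2 = 4 − 2 = 2.

2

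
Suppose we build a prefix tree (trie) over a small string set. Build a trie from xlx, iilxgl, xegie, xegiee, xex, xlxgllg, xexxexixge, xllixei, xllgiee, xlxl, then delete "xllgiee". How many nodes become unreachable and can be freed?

After clearing the end-marker at "xllgiee", prune upward until reaching a node still needed by another word.
The suffix "giee" (4 nodes) is used only by "xllgiee"; the node for "xll" still has the child "i", so pruning stops there.
Nodes removed: 4

4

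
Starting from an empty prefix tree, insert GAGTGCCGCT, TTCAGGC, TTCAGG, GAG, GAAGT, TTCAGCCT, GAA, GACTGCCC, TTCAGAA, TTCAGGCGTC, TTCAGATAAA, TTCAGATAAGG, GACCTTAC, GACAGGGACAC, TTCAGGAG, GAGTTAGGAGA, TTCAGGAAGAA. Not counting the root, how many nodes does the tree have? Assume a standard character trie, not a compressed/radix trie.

66

Insert word by word; a character creates a node only if that edge doesn't already exist:
  "GAGTGCCGCT" → 10 new (G, A, G, T, G, C, C, G, C, T)
  "TTCAGGC" → 7 new (T, T, C, A, G, G, C)
  "TTCAGG" → prefix "TTCAGG" already present; 0 new (none)
  "GAG" → prefix "GAG" already present; 0 new (none)
  "GAAGT" → prefix "GA" already present; 3 new (A, G, T)
  "TTCAGCCT" → prefix "TTCAG" already present; 3 new (C, C, T)
  "GAA" → prefix "GAA" already present; 0 new (none)
  "GACTGCCC" → prefix "GA" already present; 6 new (C, T, G, C, C, C)
  "TTCAGAA" → prefix "TTCAG" already present; 2 new (A, A)
  "TTCAGGCGTC" → prefix "TTCAGGC" already present; 3 new (G, T, C)
  "TTCAGATAAA" → prefix "TTCAGA" already present; 4 new (T, A, A, A)
  "TTCAGATAAGG" → prefix "TTCAGATAA" already present; 2 new (G, G)
  "GACCTTAC" → prefix "GAC" already present; 5 new (C, T, T, A, C)
  "GACAGGGACAC" → prefix "GAC" already present; 8 new (A, G, G, G, A, C, A, C)
  "TTCAGGAG" → prefix "TTCAGG" already present; 2 new (A, G)
  "GAGTTAGGAGA" → prefix "GAGT" already present; 7 new (T, A, G, G, A, G, A)
  "TTCAGGAAGAA" → prefix "TTCAGGA" already present; 4 new (A, G, A, A)
Total nodes = 10 + 7 + 0 + 0 + 3 + 3 + 0 + 6 + 2 + 3 + 4 + 2 + 5 + 8 + 2 + 7 + 4 = 66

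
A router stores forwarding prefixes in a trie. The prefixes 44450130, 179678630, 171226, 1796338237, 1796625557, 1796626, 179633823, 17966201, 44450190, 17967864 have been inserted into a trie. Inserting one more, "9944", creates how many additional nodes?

4

No existing word starts with "9", so every character of "9944" needs a new node.
4 − 0 = 4 new nodes.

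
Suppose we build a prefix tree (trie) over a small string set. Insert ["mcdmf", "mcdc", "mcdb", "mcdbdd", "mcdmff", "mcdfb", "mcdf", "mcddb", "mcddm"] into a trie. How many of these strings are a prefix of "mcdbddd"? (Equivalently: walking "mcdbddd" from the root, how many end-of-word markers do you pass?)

2

Check each prefix of "mcdbddd" against the stored set — each match is an end-marker on the path.
Prefixes of the query that are stored words: "mcdb", "mcdbdd"
Count: 2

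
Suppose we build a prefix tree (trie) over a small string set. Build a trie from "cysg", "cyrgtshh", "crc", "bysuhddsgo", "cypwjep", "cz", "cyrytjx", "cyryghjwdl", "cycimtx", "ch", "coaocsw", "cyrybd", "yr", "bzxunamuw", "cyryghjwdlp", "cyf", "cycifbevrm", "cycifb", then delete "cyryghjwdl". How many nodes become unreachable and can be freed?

Walk "cyryghjwdl" from the leaf back toward the root, removing each node that no remaining word uses.
Every node on "cyryghjwdl" is still needed (e.g. by "cyryghjwdlp"), so nothing is freed.
Nodes removed: 0

0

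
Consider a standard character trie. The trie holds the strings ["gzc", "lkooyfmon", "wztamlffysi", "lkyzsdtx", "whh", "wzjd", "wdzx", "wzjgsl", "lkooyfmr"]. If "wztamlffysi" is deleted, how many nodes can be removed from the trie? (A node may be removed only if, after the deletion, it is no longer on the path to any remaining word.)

9

Walk "wztamlffysi" from the leaf back toward the root, removing each node that no remaining word uses.
The suffix "tamlffysi" (9 nodes) is used only by "wztamlffysi"; the node for "wz" still has the child "j", so pruning stops there.
Nodes removed: 9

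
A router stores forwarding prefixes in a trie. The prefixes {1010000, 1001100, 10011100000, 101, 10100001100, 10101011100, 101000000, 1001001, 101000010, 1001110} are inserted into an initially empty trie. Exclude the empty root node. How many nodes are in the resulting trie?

Trie structure (* marks end of a word):
(root)
└─ 1
   └─ 0
      ├─ 0
      │  └─ 1
      │     ├─ 0
      │     │  └─ 0
      │     │     └─ 1 *
      │     └─ 1
      │        ├─ 0
      │        │  └─ 0 *
      │        └─ 1
      │           └─ 0 *
      │              └─ 0
      │                 └─ 0
      │                    └─ 0
      │                       └─ 0 *
      └─ 1 *
         └─ 0
            ├─ 0
            │  └─ 0
            │     └─ 0 *
            │        ├─ 0
            │        │  └─ 0 *
            │        └─ 1
            │           ├─ 0 *
            │           └─ 1
            │              └─ 0
            │                 └─ 0 *
            └─ 1
               └─ 0
                  └─ 1
                     └─ 1
                        └─ 1
                           └─ 0
                              └─ 0 *
Counting every labelled node above: 35.

35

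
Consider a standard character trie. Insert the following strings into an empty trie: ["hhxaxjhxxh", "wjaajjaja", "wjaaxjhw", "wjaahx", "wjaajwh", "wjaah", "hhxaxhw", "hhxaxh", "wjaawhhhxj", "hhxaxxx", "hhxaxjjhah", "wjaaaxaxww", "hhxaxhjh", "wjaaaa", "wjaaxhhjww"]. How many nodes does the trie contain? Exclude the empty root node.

Count nodes per top-level branch (shared prefixes stored once):
  'h'-branch (hhxaxh, hhxaxhjh, hhxaxhw, hhxaxjhxxh, hhxaxjjhah, hhxaxxx): 20 nodes
  'w'-branch (wjaaaa, wjaaaxaxww, wjaah, wjaahx, wjaajjaja, wjaajwh, wjaawhhhxj, wjaaxhhjww, wjaaxjhw): 35 nodes
Sum: 55

55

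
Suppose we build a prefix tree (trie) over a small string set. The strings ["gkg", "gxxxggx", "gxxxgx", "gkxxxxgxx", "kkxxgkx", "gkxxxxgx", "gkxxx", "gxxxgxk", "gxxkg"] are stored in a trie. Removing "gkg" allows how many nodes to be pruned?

1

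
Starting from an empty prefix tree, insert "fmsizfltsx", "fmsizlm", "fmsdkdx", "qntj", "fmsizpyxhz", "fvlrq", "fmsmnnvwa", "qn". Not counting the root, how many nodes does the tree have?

35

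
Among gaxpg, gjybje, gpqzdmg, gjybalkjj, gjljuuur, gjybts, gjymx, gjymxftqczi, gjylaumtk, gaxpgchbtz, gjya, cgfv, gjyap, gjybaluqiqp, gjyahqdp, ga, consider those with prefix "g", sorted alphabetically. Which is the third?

Words with prefix "g", in lexicographic order: "ga", "gaxpg", "gaxpgchbtz", "gjljuuur", "gjya", "gjyahqdp", "gjyap", "gjybalkjj", "gjybaluqiqp", "gjybje", "gjybts", "gjylaumtk", "gjymx", "gjymxftqczi", "gpqzdmg"
The 3rd is gaxpgchbtz.

gaxpgchbtz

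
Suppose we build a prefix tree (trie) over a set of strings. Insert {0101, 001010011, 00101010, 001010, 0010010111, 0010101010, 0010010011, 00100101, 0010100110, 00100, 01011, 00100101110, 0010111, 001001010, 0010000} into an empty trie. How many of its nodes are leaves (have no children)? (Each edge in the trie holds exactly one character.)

Leaves are exactly the stored words that no other stored word extends.
Those words: "0010000", "0010010011", "001001010", "00100101110", "0010100110", "0010101010", "0010111", "01011"
Leaf count: 8

8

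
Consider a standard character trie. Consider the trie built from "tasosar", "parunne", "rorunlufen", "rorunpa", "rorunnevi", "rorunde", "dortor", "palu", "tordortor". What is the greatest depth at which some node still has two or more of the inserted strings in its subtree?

Look for the deepest trie node that still has at least two words in its subtree.
e.g. "rorunde" and "rorunlufen" share the prefix "rorun" of length 5; no pair shares a longer one.
Longest shared-prefix length: 5

5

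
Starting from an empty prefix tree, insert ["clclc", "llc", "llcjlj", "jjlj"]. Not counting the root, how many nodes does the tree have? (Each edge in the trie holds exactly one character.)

Trie structure (* marks end of a word):
(root)
├─ c
│  └─ l
│     └─ c
│        └─ l
│           └─ c *
├─ j
│  └─ j
│     └─ l
│        └─ j *
└─ l
   └─ l
      └─ c *
         └─ j
            └─ l
               └─ j *
Counting every labelled node above: 15.

15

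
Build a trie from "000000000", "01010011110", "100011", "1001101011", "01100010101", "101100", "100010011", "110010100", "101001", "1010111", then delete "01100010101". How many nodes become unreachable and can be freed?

Walk "01100010101" from the leaf back toward the root, removing each node that no remaining word uses.
The suffix "100010101" (9 nodes) is used only by "01100010101"; the node for "01" still has the child "0", so pruning stops there.
Nodes removed: 9

9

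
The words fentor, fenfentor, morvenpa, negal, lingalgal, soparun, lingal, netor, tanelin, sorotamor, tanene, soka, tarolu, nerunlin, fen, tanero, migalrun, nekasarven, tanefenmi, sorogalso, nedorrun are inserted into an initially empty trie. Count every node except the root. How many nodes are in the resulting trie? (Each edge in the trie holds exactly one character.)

105

Insert word by word; a character creates a node only if that edge doesn't already exist:
  "fentor" → 6 new (f, e, n, t, o, r)
  "fenfentor" → prefix "fen" already present; 6 new (f, e, n, t, o, r)
  "morvenpa" → 8 new (m, o, r, v, e, n, p, a)
  "negal" → 5 new (n, e, g, a, l)
  "lingalgal" → 9 new (l, i, n, g, a, l, g, a, l)
  "soparun" → 7 new (s, o, p, a, r, u, n)
  "lingal" → prefix "lingal" already present; 0 new (none)
  "netor" → prefix "ne" already present; 3 new (t, o, r)
  "tanelin" → 7 new (t, a, n, e, l, i, n)
  "sorotamor" → prefix "so" already present; 7 new (r, o, t, a, m, o, r)
  "tanene" → prefix "tane" already present; 2 new (n, e)
  "soka" → prefix "so" already present; 2 new (k, a)
  "tarolu" → prefix "ta" already present; 4 new (r, o, l, u)
  "nerunlin" → prefix "ne" already present; 6 new (r, u, n, l, i, n)
  "fen" → prefix "fen" already present; 0 new (none)
  "tanero" → prefix "tane" already present; 2 new (r, o)
  "migalrun" → prefix "m" already present; 7 new (i, g, a, l, r, u, n)
  "nekasarven" → prefix "ne" already present; 8 new (k, a, s, a, r, v, e, n)
  "tanefenmi" → prefix "tane" already present; 5 new (f, e, n, m, i)
  "sorogalso" → prefix "soro" already present; 5 new (g, a, l, s, o)
  "nedorrun" → prefix "ne" already present; 6 new (d, o, r, r, u, n)
Total nodes = 6 + 6 + 8 + 5 + 9 + 7 + 0 + 3 + 7 + 7 + 2 + 2 + 4 + 6 + 0 + 2 + 7 + 8 + 5 + 5 + 6 = 105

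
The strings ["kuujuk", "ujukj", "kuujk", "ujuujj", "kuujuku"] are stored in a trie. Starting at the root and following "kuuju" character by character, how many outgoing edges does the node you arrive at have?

Follow the path "kuuju" to its node, then look at its outgoing edges.
Characters that immediately follow "kuuju" among the stored strings: {k}.
That node has 1 child edge.

1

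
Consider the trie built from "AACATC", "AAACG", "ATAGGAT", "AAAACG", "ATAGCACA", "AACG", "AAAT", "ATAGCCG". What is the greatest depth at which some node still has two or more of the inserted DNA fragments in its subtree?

5

The deepest shared node is where two words last agree before diverging.
e.g. "ATAGCACA" and "ATAGCCG" share the prefix "ATAGC" of length 5; no pair shares a longer one.
Longest shared-prefix length: 5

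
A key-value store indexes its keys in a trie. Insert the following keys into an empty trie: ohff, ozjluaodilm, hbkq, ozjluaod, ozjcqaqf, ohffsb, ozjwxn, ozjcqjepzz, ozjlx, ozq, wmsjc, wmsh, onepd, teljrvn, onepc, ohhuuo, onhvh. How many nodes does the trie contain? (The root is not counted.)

60

For each word, the new-node count is its length minus the longest prefix already in the trie:
  "ohff" → 4 new (o, h, f, f)
  "ozjluaodilm" → prefix "o" already present; 10 new (z, j, l, u, a, o, d, i, l, m)
  "hbkq" → 4 new (h, b, k, q)
  "ozjluaod" → prefix "ozjluaod" already present; 0 new (none)
  "ozjcqaqf" → prefix "ozj" already present; 5 new (c, q, a, q, f)
  "ohffsb" → prefix "ohff" already present; 2 new (s, b)
  "ozjwxn" → prefix "ozj" already present; 3 new (w, x, n)
  "ozjcqjepzz" → prefix "ozjcq" already present; 5 new (j, e, p, z, z)
  "ozjlx" → prefix "ozjl" already present; 1 new (x)
  "ozq" → prefix "oz" already present; 1 new (q)
  "wmsjc" → 5 new (w, m, s, j, c)
  "wmsh" → prefix "wms" already present; 1 new (h)
  "onepd" → prefix "o" already present; 4 new (n, e, p, d)
  "teljrvn" → 7 new (t, e, l, j, r, v, n)
  "onepc" → prefix "onep" already present; 1 new (c)
  "ohhuuo" → prefix "oh" already present; 4 new (h, u, u, o)
  "onhvh" → prefix "on" already present; 3 new (h, v, h)
Total nodes = 4 + 10 + 4 + 0 + 5 + 2 + 3 + 5 + 1 + 1 + 5 + 1 + 4 + 7 + 1 + 4 + 3 = 60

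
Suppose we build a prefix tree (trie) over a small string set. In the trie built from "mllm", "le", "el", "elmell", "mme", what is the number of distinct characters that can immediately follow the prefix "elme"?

The children of the "elme" node are the distinct next characters among strings starting with "elme".
Characters that immediately follow "elme" among the stored strings: {l}.
That node has 1 child edge.

1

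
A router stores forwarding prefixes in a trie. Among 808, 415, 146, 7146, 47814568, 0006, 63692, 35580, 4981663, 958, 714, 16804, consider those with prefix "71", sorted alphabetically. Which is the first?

714

Words with prefix "71", in lexicographic order: "714", "7146"
Position 1: 714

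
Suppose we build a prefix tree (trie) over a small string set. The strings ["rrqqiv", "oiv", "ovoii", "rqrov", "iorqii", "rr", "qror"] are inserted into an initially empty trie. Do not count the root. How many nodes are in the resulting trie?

Trace insertions, counting only characters that open a new branch:
  "rrqqiv" → 6 new (r, r, q, q, i, v)
  "oiv" → 3 new (o, i, v)
  "ovoii" → prefix "o" already present; 4 new (v, o, i, i)
  "rqrov" → prefix "r" already present; 4 new (q, r, o, v)
  "iorqii" → 6 new (i, o, r, q, i, i)
  "rr" → prefix "rr" already present; 0 new (none)
  "qror" → 4 new (q, r, o, r)
Total nodes = 6 + 3 + 4 + 4 + 6 + 0 + 4 = 27

27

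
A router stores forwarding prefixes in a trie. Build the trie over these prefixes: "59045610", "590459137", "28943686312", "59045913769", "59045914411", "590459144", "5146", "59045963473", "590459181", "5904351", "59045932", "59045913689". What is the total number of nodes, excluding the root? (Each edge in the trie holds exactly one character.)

47

Trace insertions, counting only characters that open a new branch:
  "59045610" → 8 new (5, 9, 0, 4, 5, 6, 1, 0)
  "590459137" → prefix "59045" already present; 4 new (9, 1, 3, 7)
  "28943686312" → 11 new (2, 8, 9, 4, 3, 6, 8, 6, 3, 1, 2)
  "59045913769" → prefix "590459137" already present; 2 new (6, 9)
  "59045914411" → prefix "5904591" already present; 4 new (4, 4, 1, 1)
  "590459144" → prefix "590459144" already present; 0 new (none)
  "5146" → prefix "5" already present; 3 new (1, 4, 6)
  "59045963473" → prefix "590459" already present; 5 new (6, 3, 4, 7, 3)
  "590459181" → prefix "5904591" already present; 2 new (8, 1)
  "5904351" → prefix "5904" already present; 3 new (3, 5, 1)
  "59045932" → prefix "590459" already present; 2 new (3, 2)
  "59045913689" → prefix "59045913" already present; 3 new (6, 8, 9)
Total nodes = 8 + 4 + 11 + 2 + 4 + 0 + 3 + 5 + 2 + 3 + 2 + 3 = 47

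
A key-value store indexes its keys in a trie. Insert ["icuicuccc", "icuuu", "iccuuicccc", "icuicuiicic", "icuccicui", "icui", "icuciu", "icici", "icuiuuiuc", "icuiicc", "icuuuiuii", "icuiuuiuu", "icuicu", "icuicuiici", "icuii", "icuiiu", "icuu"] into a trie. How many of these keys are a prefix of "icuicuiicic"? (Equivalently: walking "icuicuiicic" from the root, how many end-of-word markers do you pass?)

Traverse "icuicuiicic" character by character; count nodes along the way that are marked as word ends.
Prefixes of the query that are stored words: "icui", "icuicu", "icuicuiici", "icuicuiicic"
Count: 4

4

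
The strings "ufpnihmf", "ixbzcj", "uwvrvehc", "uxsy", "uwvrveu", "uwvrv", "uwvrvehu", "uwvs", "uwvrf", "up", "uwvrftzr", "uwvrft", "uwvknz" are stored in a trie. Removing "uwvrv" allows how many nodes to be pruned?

Walk "uwvrv" from the leaf back toward the root, removing each node that no remaining word uses.
Every node on "uwvrv" is still needed (e.g. by "uwvrvehc"), so nothing is freed.
Nodes removed: 0

0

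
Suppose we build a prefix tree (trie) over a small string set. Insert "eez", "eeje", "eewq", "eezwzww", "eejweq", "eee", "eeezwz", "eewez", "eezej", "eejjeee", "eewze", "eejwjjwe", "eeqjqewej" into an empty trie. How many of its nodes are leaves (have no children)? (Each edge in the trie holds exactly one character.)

Leaves are exactly the stored words that no other stored word extends.
Those words: "eeezwz", "eeje", "eejjeee", "eejweq", "eejwjjwe", "eeqjqewej", "eewez", "eewq", "eewze", "eezej", "eezwzww"
Leaf count: 11

11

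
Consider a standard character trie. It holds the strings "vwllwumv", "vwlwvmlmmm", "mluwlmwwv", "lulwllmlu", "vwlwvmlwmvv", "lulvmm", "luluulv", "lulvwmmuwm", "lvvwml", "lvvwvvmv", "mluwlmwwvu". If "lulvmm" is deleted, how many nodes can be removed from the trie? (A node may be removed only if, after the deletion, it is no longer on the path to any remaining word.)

Walk "lulvmm" from the leaf back toward the root, removing each node that no remaining word uses.
The suffix "mm" (2 nodes) is used only by "lulvmm"; the node for "lulv" still has the child "w", so pruning stops there.
Nodes removed: 2

2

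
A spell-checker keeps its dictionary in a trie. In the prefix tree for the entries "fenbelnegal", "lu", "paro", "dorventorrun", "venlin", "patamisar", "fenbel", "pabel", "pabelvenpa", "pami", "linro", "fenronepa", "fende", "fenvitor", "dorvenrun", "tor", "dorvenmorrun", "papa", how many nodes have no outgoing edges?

A leaf is a node with no children — equivalently, the end of a word that is not a proper prefix of any other stored word.
Those words: "dorvenmorrun", "dorvenrun", "dorventorrun", "fenbelnegal", "fende", "fenronepa", "fenvitor", "linro", "lu", "pabelvenpa", "pami", "papa", "paro", "patamisar", "tor", "venlin"
Leaf count: 16

16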